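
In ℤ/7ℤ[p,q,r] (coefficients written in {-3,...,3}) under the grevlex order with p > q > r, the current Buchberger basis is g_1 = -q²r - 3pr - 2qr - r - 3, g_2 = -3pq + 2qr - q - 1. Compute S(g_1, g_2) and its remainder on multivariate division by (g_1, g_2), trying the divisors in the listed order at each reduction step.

S(g_1, g_2) = 3q²r² + 3p²r + 2pqr + 2q²r + pr + 2qr + 3p; remainder on division = 3p²r - 2pr² + 2pr + 2qr - 3r² + 3p + 1.

lcm(LM(g_1), LM(g_2)) = pq²r.
S = (lcm/LT(g_1))·g_1 − (lcm/LT(g_2))·g_2 = 3q²r² + 3p²r + 2pqr + 2q²r + pr + 2qr + 3p.
Reduce S modulo (g_1, g_2) in that order:
  leading term q²r²: subtract (-3r)·g_1 from 3q²r² + 3p²r + 2pqr + 2q²r + pr + 2qr + 3p → 3p²r + 2pqr + 2q²r - 2pr² + qr² + pr + 2qr - 3r² + 3p - 2r
  leading term p²r: no divisor's leading term divides it; move 3p²r to the remainder.
  leading term pqr: subtract (-3r)·g_2 from 2pqr + 2q²r - 2pr² + qr² + pr + 2qr - 3r² + 3p - 2r → 2q²r - 2pr² + pr - qr - 3r² + 3p + 2r
  leading term q²r: subtract (-2)·g_1 from 2q²r - 2pr² + pr - qr - 3r² + 3p + 2r → -2pr² + 2pr + 2qr - 3r² + 3p + 1
  leading term pr²: no divisor's leading term divides it; move -2pr² to the remainder.
  leading term pr: no divisor's leading term divides it; move 2pr to the remainder.
  leading term qr: no divisor's leading term divides it; move 2qr to the remainder.
  leading term r²: no divisor's leading term divides it; move -3r² to the remainder.
  leading term p: no divisor's leading term divides it; move 3p to the remainder.
  leading term 1: no divisor's leading term divides it; move 1 to the remainder.
The remainder 3p²r - 2pr² + 2pr + 2qr - 3r² + 3p + 1 is nonzero, so it would be added as the next basis element.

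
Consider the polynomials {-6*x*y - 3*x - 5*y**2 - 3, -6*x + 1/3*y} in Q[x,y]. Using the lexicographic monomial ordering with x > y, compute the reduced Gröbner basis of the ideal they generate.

G = {x - 1/18*y, y**2 + 1/32*y + 9/16}

f_1 = -6*x*y - 3*x - 5*y**2 - 3, LT = x*y.
f_2 = -6*x + 1/3*y, LT = x.

S(f_1,f_2): lcm = x*y. S = 1/2*x + 8/9*y**2 + 1/2.
  leading term x: subtract (-1/12)·f_2 from 1/2*x + 8/9*y**2 + 1/2 → 8/9*y**2 + 1/36*y + 1/2
  leading term y**2: no divisor's leading term divides it; move 8/9*y**2 to the remainder.
  leading term y: no divisor's leading term divides it; move 1/36*y to the remainder.
  leading term 1: no divisor's leading term divides it; move 1/2 to the remainder.
  remainder 8/9*y**2 + 1/36*y + 1/2 ≠ 0; add g_3 = 8/9*y**2 + 1/36*y + 1/2 to the basis.

The other S-polynomials (S(f_1,g_3), S(f_2,g_3)) all reduce to 0 modulo the current basis, so we have a Gröbner basis.
Inter-reduce: drop elements whose leading term is divisible by another's, tail-reduce, and make monic.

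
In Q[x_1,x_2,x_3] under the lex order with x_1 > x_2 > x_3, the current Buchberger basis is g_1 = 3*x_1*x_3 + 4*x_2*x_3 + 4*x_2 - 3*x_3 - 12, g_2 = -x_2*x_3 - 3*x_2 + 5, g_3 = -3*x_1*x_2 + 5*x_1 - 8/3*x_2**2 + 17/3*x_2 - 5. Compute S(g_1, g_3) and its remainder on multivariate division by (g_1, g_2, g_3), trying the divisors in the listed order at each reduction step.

S(g_1, g_3) = 5/3*x_1*x_3 + 4/9*x_2**2*x_3 + 4/3*x_2**2 + 8/9*x_2*x_3 - 4*x_2 - 5/3*x_3; remainder on division = 0.

lcm(LM(g_1), LM(g_3)) = x_1*x_2*x_3.
S = (lcm/LT(g_1))·g_1 − (lcm/LT(g_3))·g_3 = 5/3*x_1*x_3 + 4/9*x_2**2*x_3 + 4/3*x_2**2 + 8/9*x_2*x_3 - 4*x_2 - 5/3*x_3.
Reduce S modulo (g_1, g_2, g_3) in that order:
  leading term x_1*x_3: subtract (5/9)·g_1 from 5/3*x_1*x_3 + 4/9*x_2**2*x_3 + 4/3*x_2**2 + 8/9*x_2*x_3 - 4*x_2 - 5/3*x_3 → 4/9*x_2**2*x_3 + 4/3*x_2**2 - 4/3*x_2*x_3 - 56/9*x_2 + 20/3
  leading term x_2**2*x_3: subtract (-4/9*x_2)·g_2 from 4/9*x_2**2*x_3 + 4/3*x_2**2 - 4/3*x_2*x_3 - 56/9*x_2 + 20/3 → -4/3*x_2*x_3 - 4*x_2 + 20/3
  leading term x_2*x_3: subtract (4/3)·g_2 from -4/3*x_2*x_3 - 4*x_2 + 20/3 → 0
The remainder is 0, so this S-polynomial contributes no new basis element.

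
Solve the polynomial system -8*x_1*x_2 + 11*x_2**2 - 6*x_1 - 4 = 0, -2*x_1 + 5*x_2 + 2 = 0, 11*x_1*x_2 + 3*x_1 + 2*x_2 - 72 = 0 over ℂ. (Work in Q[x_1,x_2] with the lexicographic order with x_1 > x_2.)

Compute a lex Gröbner basis by Buchberger's algorithm.
f_1 = -8*x_1*x_2 - 6*x_1 + 11*x_2**2 - 4, LT = x_1*x_2.
f_2 = -2*x_1 + 5*x_2 + 2, LT = x_1.
f_3 = 11*x_1*x_2 + 3*x_1 + 2*x_2 - 72, LT = x_1*x_2.

S(f_1,f_2): lcm = x_1*x_2. S = 3/4*x_1 + 9/8*x_2**2 + x_2 + 1/2.
  leading term x_1: subtract (-3/8)·f_2 from 3/4*x_1 + 9/8*x_2**2 + x_2 + 1/2 → 9/8*x_2**2 + 23/8*x_2 + 5/4
  leading term x_2**2: no divisor's leading term divides it; move 9/8*x_2**2 to the remainder.
  leading term x_2: no divisor's leading term divides it; move 23/8*x_2 to the remainder.
  leading term 1: no divisor's leading term divides it; move 5/4 to the remainder.
  remainder 9/8*x_2**2 + 23/8*x_2 + 5/4 ≠ 0; add h_4 = 9/8*x_2**2 + 23/8*x_2 + 5/4 to the basis.

S(f_1,f_3): lcm = x_1*x_2. S = 21/44*x_1 - 11/8*x_2**2 - 2/11*x_2 + 155/22.
  leading term x_1: subtract (-21/88)·f_2 from 21/44*x_1 - 11/8*x_2**2 - 2/11*x_2 + 155/22 → -11/8*x_2**2 + 89/88*x_2 + 331/44
  leading term x_2**2: subtract (-11/9)·h_4 from -11/8*x_2**2 + 89/88*x_2 + 331/44 → 448/99*x_2 + 896/99
  leading term x_2: no divisor's leading term divides it; move 448/99*x_2 to the remainder.
  leading term 1: no divisor's leading term divides it; move 896/99 to the remainder.
  remainder 448/99*x_2 + 896/99 ≠ 0; add h_5 = 448/99*x_2 + 896/99 to the basis.

The other S-polynomials (S(f_2,f_3), S(f_1,h_4), S(f_2,h_4), S(f_3,h_4), S(f_1,h_5), S(f_2,h_5), S(f_3,h_5), S(h_4,h_5)) all reduce to 0 modulo the current basis, so we have a Gröbner basis.
Inter-reduce: drop elements whose leading term is divisible by another's, tail-reduce, and make monic.
Reduced Gröbner basis: {x_1 + 4, x_2 + 2}.

A lex Gröbner basis eliminates variables successively. Here x_2 + 2 depends only on x_2, with roots {-2}; lifting each root through the earlier basis elements recovers the full solutions.
  x_2 = -2: the earlier basis element becomes x_1 + 4 = 0, giving x_1 = -4 — point (-4, -2).

{(-4, -2)}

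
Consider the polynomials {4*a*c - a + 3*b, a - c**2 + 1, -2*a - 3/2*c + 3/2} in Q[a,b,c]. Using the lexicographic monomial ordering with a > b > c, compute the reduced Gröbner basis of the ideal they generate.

G = {a + 3/4*c - 3/4, b + 2*c - 2, c**2 + 3/4*c - 7/4}

The reduced Gröbner basis is the canonical form of the ideal for this ordering.

f_1 = 4*a*c - a + 3*b, LT = a*c.
f_2 = a - c**2 + 1, LT = a.
f_3 = -2*a - 3/2*c + 3/2, LT = a.

S(f_1,f_2): lcm = a*c. S = -1/4*a + 3/4*b + c**3 - c.
  leading term a: subtract (-1/4)·f_2 from -1/4*a + 3/4*b + c**3 - c → 3/4*b + c**3 - 1/4*c**2 - c + 1/4
  leading term b: no divisor's leading term divides it; move 3/4*b to the remainder.
  leading term c**3: no divisor's leading term divides it; move c**3 to the remainder.
  leading term c**2: no divisor's leading term divides it; move -1/4*c**2 to the remainder.
  leading term c: no divisor's leading term divides it; move -c to the remainder.
  leading term 1: no divisor's leading term divides it; move 1/4 to the remainder.
  remainder 3/4*b + c**3 - 1/4*c**2 - c + 1/4 ≠ 0; add g_4 = 3/4*b + c**3 - 1/4*c**2 - c + 1/4 to the basis.

S(f_1,f_3): lcm = a*c. S = -1/4*a + 3/4*b - 3/4*c**2 + 3/4*c.
  leading term a: subtract (-1/4)·f_2 from -1/4*a + 3/4*b - 3/4*c**2 + 3/4*c → 3/4*b - c**2 + 3/4*c + 1/4
  leading term b: subtract (1)·g_4 from 3/4*b - c**2 + 3/4*c + 1/4 → -c**3 - 3/4*c**2 + 7/4*c
  leading term c**3: no divisor's leading term divides it; move -c**3 to the remainder.
  leading term c**2: no divisor's leading term divides it; move -3/4*c**2 to the remainder.
  leading term c: no divisor's leading term divides it; move 7/4*c to the remainder.
  remainder -c**3 - 3/4*c**2 + 7/4*c ≠ 0; add g_5 = -c**3 - 3/4*c**2 + 7/4*c to the basis.

S(f_2,f_3): lcm = a. S = -c**2 - 3/4*c + 7/4.
  leading term c**2: no divisor's leading term divides it; move -c**2 to the remainder.
  leading term c: no divisor's leading term divides it; move -3/4*c to the remainder.
  leading term 1: no divisor's leading term divides it; move 7/4 to the remainder.
  remainder -c**2 - 3/4*c + 7/4 ≠ 0; add g_6 = -c**2 - 3/4*c + 7/4 to the basis.

The other S-polynomials (S(f_1,g_4), S(f_2,g_4), S(f_3,g_4), S(f_1,g_5), S(f_2,g_5), S(f_3,g_5), S(g_4,g_5), S(f_1,g_6), S(f_2,g_6), S(f_3,g_6), S(g_4,g_6), S(g_5,g_6)) all reduce to 0 modulo the current basis, so we have a Gröbner basis.
Inter-reduce: drop elements whose leading term is divisible by another's, tail-reduce, and make monic.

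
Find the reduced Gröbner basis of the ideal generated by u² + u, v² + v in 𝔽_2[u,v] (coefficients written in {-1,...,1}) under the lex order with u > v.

f_1 = u² + u, LT = u².
f_2 = v² + v, LT = v².

The S-polynomials (S(f_1,f_2)) all reduce to 0 modulo the current basis, so we have a Gröbner basis.

G = {u² + u, v² + v}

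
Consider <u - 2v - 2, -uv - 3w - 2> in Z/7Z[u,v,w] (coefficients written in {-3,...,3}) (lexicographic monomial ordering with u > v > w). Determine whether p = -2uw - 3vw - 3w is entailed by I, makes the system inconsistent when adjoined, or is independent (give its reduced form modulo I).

-2uw - 3vw - 3w lies in I (it reduces to 0).

First compute the reduced Gröbner basis of I by Buchberger's algorithm.
f_1 = u - 2v - 2, LT = u.
f_2 = -uv - 3w - 2, LT = uv.

S(f_1,f_2): lcm = uv. S = -2v^2 - 2v - 3w - 2.
  reduce S modulo (f_1, f_2):
  remainder -2v^2 - 2v - 3w - 2 ≠ 0; add h_3 = -2v^2 - 2v - 3w - 2 to the basis.

The other S-polynomials (S(f_1,h_3), S(f_2,h_3)) all reduce to 0 modulo the current basis, so we have a Gröbner basis.
Inter-reduce: drop elements whose leading term is divisible by another's, tail-reduce, and make monic.
Reduced Gröbner basis: {u - 2v - 2, v^2 + v - 2w + 1}.
Label its elements g_1 = u - 2v - 2, g_2 = v^2 + v - 2w + 1.

Reduce p = -2uw - 3vw - 3w modulo G:
  leading term uw: subtract (-2w)·g_1 from -2uw - 3vw - 3w → 0
  normal form = 0.
Since the normal form is 0, p ∈ I.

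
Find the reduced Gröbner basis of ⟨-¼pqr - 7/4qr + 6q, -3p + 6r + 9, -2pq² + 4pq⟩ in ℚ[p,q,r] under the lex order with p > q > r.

f_1 = -¼pqr - 7/4qr + 6q, LT = pqr.
f_2 = -3p + 6r + 9, LT = p.
f_3 = -2pq² + 4pq, LT = pq².

S(f_1,f_2): lcm = pqr. S = 2qr² + 10qr - 24q.
  leading term qr²: no divisor's leading term divides it; move 2qr² to the remainder.
  leading term qr: no divisor's leading term divides it; move 10qr to the remainder.
  leading term q: no divisor's leading term divides it; move -24q to the remainder.
  remainder 2qr² + 10qr - 24q ≠ 0; add g_4 = 2qr² + 10qr - 24q to the basis.

S(f_1,f_3): lcm = pq²r. S = 2pqr + 7q²r - 24q².
  leading term pqr: subtract (-8)·f_1 from 2pqr + 7q²r - 24q² → 7q²r - 24q² - 14qr + 48q
  leading term q²r: no divisor's leading term divides it; move 7q²r to the remainder.
  leading term q²: no divisor's leading term divides it; move -24q² to the remainder.
  leading term qr: no divisor's leading term divides it; move -14qr to the remainder.
  leading term q: no divisor's leading term divides it; move 48q to the remainder.
  remainder 7q²r - 24q² - 14qr + 48q ≠ 0; add g_5 = 7q²r - 24q² - 14qr + 48q to the basis.

S(f_2,f_3): lcm = pq². S = 2pq - 2q²r - 3q².
  leading term pq: subtract (-⅔q)·f_2 from 2pq - 2q²r - 3q² → -2q²r - 3q² + 4qr + 6q
  leading term q²r: subtract (-2/7)·g_5 from -2q²r - 3q² + 4qr + 6q → -69/7q² + 138/7q
  leading term q²: no divisor's leading term divides it; move -69/7q² to the remainder.
  leading term q: no divisor's leading term divides it; move 138/7q to the remainder.
  remainder -69/7q² + 138/7q ≠ 0; add g_6 = -69/7q² + 138/7q to the basis.

The other S-polynomials (S(f_1,g_4), S(f_2,g_4), S(f_3,g_4), S(f_1,g_5), S(f_2,g_5), S(f_3,g_5), S(g_4,g_5), S(f_1,g_6), S(f_2,g_6), S(f_3,g_6), S(g_4,g_6), S(g_5,g_6)) all reduce to 0 modulo the current basis, so we have a Gröbner basis.
Inter-reduce: drop elements whose leading term is divisible by another's, tail-reduce, and make monic.

G = {p - 2r - 3, q² - 2q, qr² + 5qr - 12q}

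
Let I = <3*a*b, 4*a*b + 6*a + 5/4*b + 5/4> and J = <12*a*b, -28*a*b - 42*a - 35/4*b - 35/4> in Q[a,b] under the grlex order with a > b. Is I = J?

Yes, the ideals are equal.

Equality of ideals is decidable: compute both reduced Gröbner bases (unique for the ordering) and check whether they agree.
Buchberger on the first generating set:
f_1 = 3*a*b, LT = a*b.
f_2 = 4*a*b + 6*a + 5/4*b + 5/4, LT = a*b.

S(f_1,f_2): lcm = a*b. S = -3/2*a - 5/16*b - 5/16.
  leading term a: no divisor's leading term divides it; move -3/2*a to the remainder.
  leading term b: no divisor's leading term divides it; move -5/16*b to the remainder.
  leading term 1: no divisor's leading term divides it; move -5/16 to the remainder.
  remainder -3/2*a - 5/16*b - 5/16 ≠ 0; add g_3 = -3/2*a - 5/16*b - 5/16 to the basis.

S(f_1,g_3): lcm = a*b. S = -5/24*b**2 - 5/24*b.
  leading term b**2: no divisor's leading term divides it; move -5/24*b**2 to the remainder.
  leading term b: no divisor's leading term divides it; move -5/24*b to the remainder.
  remainder -5/24*b**2 - 5/24*b ≠ 0; add g_4 = -5/24*b**2 - 5/24*b to the basis.

The other S-polynomials (S(f_2,g_3), S(f_1,g_4), S(f_2,g_4), S(g_3,g_4)) all reduce to 0 modulo the current basis, so we have a Gröbner basis.
Inter-reduce: drop elements whose leading term is divisible by another's, tail-reduce, and make monic.
Reduced Gröbner basis: {b**2 + b, a + 5/24*b + 5/24}.

Buchberger on the second generating set:
h_1 = 12*a*b, LT = a*b.
h_2 = -28*a*b - 42*a - 35/4*b - 35/4, LT = a*b.

S(h_1,h_2): lcm = a*b. S = -3/2*a - 5/16*b - 5/16.
  leading term a: no divisor's leading term divides it; move -3/2*a to the remainder.
  leading term b: no divisor's leading term divides it; move -5/16*b to the remainder.
  leading term 1: no divisor's leading term divides it; move -5/16 to the remainder.
  remainder -3/2*a - 5/16*b - 5/16 ≠ 0; add k_3 = -3/2*a - 5/16*b - 5/16 to the basis.

S(h_1,k_3): lcm = a*b. S = -5/24*b**2 - 5/24*b.
  leading term b**2: no divisor's leading term divides it; move -5/24*b**2 to the remainder.
  leading term b: no divisor's leading term divides it; move -5/24*b to the remainder.
  remainder -5/24*b**2 - 5/24*b ≠ 0; add k_4 = -5/24*b**2 - 5/24*b to the basis.

The other S-polynomials (S(h_2,k_3), S(h_1,k_4), S(h_2,k_4), S(k_3,k_4)) all reduce to 0 modulo the current basis, so we have a Gröbner basis.
Inter-reduce: drop elements whose leading term is divisible by another's, tail-reduce, and make monic.
Reduced Gröbner basis: {b**2 + b, a + 5/24*b + 5/24}.

The two bases agree; hence the ideals are identical.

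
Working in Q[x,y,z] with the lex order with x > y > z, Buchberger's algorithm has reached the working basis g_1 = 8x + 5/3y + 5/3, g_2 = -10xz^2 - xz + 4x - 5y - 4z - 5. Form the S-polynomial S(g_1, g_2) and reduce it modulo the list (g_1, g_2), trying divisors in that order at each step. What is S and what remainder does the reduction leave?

lcm(LM(g_1), LM(g_2)) = xz^2.
S = (lcm/LT(g_1))·g_1 − (lcm/LT(g_2))·g_2 = -1/10xz + 2/5x + 5/24yz^2 - 1/2y + 5/24z^2 - 2/5z - 1/2.
Reduce S modulo (g_1, g_2) in that order:
  leading term xz: subtract (-1/80z)·g_1 from -1/10xz + 2/5x + 5/24yz^2 - 1/2y + 5/24z^2 - 2/5z - 1/2 → 2/5x + 5/24yz^2 + 1/48yz - 1/2y + 5/24z^2 - 91/240z - 1/2
  leading term x: subtract (1/20)·g_1 from 2/5x + 5/24yz^2 + 1/48yz - 1/2y + 5/24z^2 - 91/240z - 1/2 → 5/24yz^2 + 1/48yz - 7/12y + 5/24z^2 - 91/240z - 7/12
  leading term yz^2: no divisor's leading term divides it; move 5/24yz^2 to the remainder.
  leading term yz: no divisor's leading term divides it; move 1/48yz to the remainder.
  leading term y: no divisor's leading term divides it; move -7/12y to the remainder.
  leading term z^2: no divisor's leading term divides it; move 5/24z^2 to the remainder.
  leading term z: no divisor's leading term divides it; move -91/240z to the remainder.
  leading term 1: no divisor's leading term divides it; move -7/12 to the remainder.
The remainder 5/24yz^2 + 1/48yz - 7/12y + 5/24z^2 - 91/240z - 7/12 is nonzero, so it would be added as the next basis element.

S(g_1, g_2) = -1/10xz + 2/5x + 5/24yz^2 - 1/2y + 5/24z^2 - 2/5z - 1/2; remainder on division = 5/24yz^2 + 1/48yz - 7/12y + 5/24z^2 - 91/240z - 7/12.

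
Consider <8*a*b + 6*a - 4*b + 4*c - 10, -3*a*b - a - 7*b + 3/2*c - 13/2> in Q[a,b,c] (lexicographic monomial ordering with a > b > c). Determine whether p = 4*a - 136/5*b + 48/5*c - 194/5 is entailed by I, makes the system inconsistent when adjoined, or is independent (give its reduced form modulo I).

Adjoining 4*a - 136/5*b + 48/5*c - 194/5 makes the ideal the whole ring: the system is inconsistent.

First compute the reduced Gröbner basis of I by Buchberger's algorithm.
f_1 = 8*a*b + 6*a - 4*b + 4*c - 10, LT = a*b.
f_2 = -3*a*b - a - 7*b + 3/2*c - 13/2, LT = a*b.

S(f_1,f_2): lcm = a*b. S = 5/12*a - 17/6*b + c - 41/12.
  leading term a: no divisor's leading term divides it; move 5/12*a to the remainder.
  leading term b: no divisor's leading term divides it; move -17/6*b to the remainder.
  leading term c: no divisor's leading term divides it; move c to the remainder.
  leading term 1: no divisor's leading term divides it; move -41/12 to the remainder.
  remainder 5/12*a - 17/6*b + c - 41/12 ≠ 0; add h_3 = 5/12*a - 17/6*b + c - 41/12 to the basis.

S(f_1,h_3): lcm = a*b. S = 3/4*a + 34/5*b**2 - 12/5*b*c + 77/10*b + 1/2*c - 5/4.
  leading term a: subtract (9/5)·h_3 from 3/4*a + 34/5*b**2 - 12/5*b*c + 77/10*b + 1/2*c - 5/4 → 34/5*b**2 - 12/5*b*c + 64/5*b - 13/10*c + 49/10
  leading term b**2: no divisor's leading term divides it; move 34/5*b**2 to the remainder.
  leading term b*c: no divisor's leading term divides it; move -12/5*b*c to the remainder.
  leading term b: no divisor's leading term divides it; move 64/5*b to the remainder.
  leading term c: no divisor's leading term divides it; move -13/10*c to the remainder.
  leading term 1: no divisor's leading term divides it; move 49/10 to the remainder.
  remainder 34/5*b**2 - 12/5*b*c + 64/5*b - 13/10*c + 49/10 ≠ 0; add h_4 = 34/5*b**2 - 12/5*b*c + 64/5*b - 13/10*c + 49/10 to the basis.

S(f_2,h_3): lcm = a*b. S = 1/3*a + 34/5*b**2 - 12/5*b*c + 158/15*b - 1/2*c + 13/6.
  leading term a: subtract (4/5)·h_3 from 1/3*a + 34/5*b**2 - 12/5*b*c + 158/15*b - 1/2*c + 13/6 → 34/5*b**2 - 12/5*b*c + 64/5*b - 13/10*c + 49/10
  leading term b**2: subtract (1)·h_4 from 34/5*b**2 - 12/5*b*c + 64/5*b - 13/10*c + 49/10 → 0
  remainder 0.

S(f_1,h_4): lcm = a*b**2. S = 6/17*a*b*c - 77/68*a*b + 13/68*a*c - 49/68*a - 1/2*b**2 + 1/2*b*c - 5/4*b.
  leading term a*b*c: subtract (3/68*c)·f_1 from 6/17*a*b*c - 77/68*a*b + 13/68*a*c - 49/68*a - 1/2*b**2 + 1/2*b*c - 5/4*b → -77/68*a*b - 5/68*a*c - 49/68*a - 1/2*b**2 + 23/34*b*c - 5/4*b - 3/17*c**2 + 15/34*c
  leading term a*b: subtract (-77/544)·f_1 from -77/68*a*b - 5/68*a*c - 49/68*a - 1/2*b**2 + 23/34*b*c - 5/4*b - 3/17*c**2 + 15/34*c → -5/68*a*c + 35/272*a - 1/2*b**2 + 23/34*b*c - 247/136*b - 3/17*c**2 + 137/136*c - 385/272
  leading term a*c: subtract (-3/17*c)·h_3 from -5/68*a*c + 35/272*a - 1/2*b**2 + 23/34*b*c - 247/136*b - 3/17*c**2 + 137/136*c - 385/272 → 35/272*a - 1/2*b**2 + 3/17*b*c - 247/136*b + 55/136*c - 385/272
  leading term a: subtract (21/68)·h_3 from 35/272*a - 1/2*b**2 + 3/17*b*c - 247/136*b + 55/136*c - 385/272 → -1/2*b**2 + 3/17*b*c - 16/17*b + 13/136*c - 49/136
  leading term b**2: subtract (-5/68)·h_4 from -1/2*b**2 + 3/17*b*c - 16/17*b + 13/136*c - 49/136 → 0
  remainder 0.

S(f_2,h_4): lcm = a*b**2. S = 6/17*a*b*c - 79/51*a*b + 13/68*a*c - 49/68*a + 7/3*b**2 - 1/2*b*c + 13/6*b.
  leading term a*b*c: subtract (3/68*c)·f_1 from 6/17*a*b*c - 79/51*a*b + 13/68*a*c - 49/68*a + 7/3*b**2 - 1/2*b*c + 13/6*b → -79/51*a*b - 5/68*a*c - 49/68*a + 7/3*b**2 - 11/34*b*c + 13/6*b - 3/17*c**2 + 15/34*c
  leading term a*b: subtract (-79/408)·f_1 from -79/51*a*b - 5/68*a*c - 49/68*a + 7/3*b**2 - 11/34*b*c + 13/6*b - 3/17*c**2 + 15/34*c → -5/68*a*c + 15/34*a + 7/3*b**2 - 11/34*b*c + 71/51*b - 3/17*c**2 + 62/51*c - 395/204
  leading term a*c: subtract (-3/17*c)·h_3 from -5/68*a*c + 15/34*a + 7/3*b**2 - 11/34*b*c + 71/51*b - 3/17*c**2 + 62/51*c - 395/204 → 15/34*a + 7/3*b**2 - 14/17*b*c + 71/51*b + 125/204*c - 395/204
  leading term a: subtract (18/17)·h_3 from 15/34*a + 7/3*b**2 - 14/17*b*c + 71/51*b + 125/204*c - 395/204 → 7/3*b**2 - 14/17*b*c + 224/51*b - 91/204*c + 343/204
  leading term b**2: subtract (35/102)·h_4 from 7/3*b**2 - 14/17*b*c + 224/51*b - 91/204*c + 343/204 → 0
  remainder 0.

S(h_3,h_4): leading monomials are coprime, so the S-polynomial reduces to 0 (Buchberger's first criterion).
Every S-polynomial of the final basis reduces to 0, so we have a Gröbner basis.
Inter-reduce: drop elements whose leading term is divisible by another's, tail-reduce, and make monic.
Reduced Gröbner basis: {a - 34/5*b + 12/5*c - 41/5, b**2 - 6/17*b*c + 32/17*b - 13/68*c + 49/68}.
Label its elements g_1 = a - 34/5*b + 12/5*c - 41/5, g_2 = b**2 - 6/17*b*c + 32/17*b - 13/68*c + 49/68.

Reduce p = 4*a - 136/5*b + 48/5*c - 194/5 modulo G:
  leading term a: subtract (4)·g_1 from 4*a - 136/5*b + 48/5*c - 194/5 → -6
  leading term 1: no divisor's leading term divides it; move -6 to the remainder.
  normal form = -6.
The normal form is nonzero, so p ∉ I. Since p minus its normal form lies in I, I + (p) = I + (r) where r = -6; decide whether this ideal is the whole ring.
Here r = -6 is a nonzero constant, hence a unit: 1 ∈ I + (p), the Gröbner basis of I + (p) is {1}, and the enlarged system has no common solution — adjoining p is inconsistent.

Ideal membership is decidable via reduction modulo a Gröbner basis.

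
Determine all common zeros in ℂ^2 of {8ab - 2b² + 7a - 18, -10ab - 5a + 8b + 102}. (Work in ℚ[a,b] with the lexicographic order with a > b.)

{(-2, -4), (-7*sqrt(7609)/60 - 491/60, 67/20 - sqrt(7609)/20), (-491/60 + 7*sqrt(7609)/60, 67/20 + sqrt(7609)/20)}

Compute a lex Gröbner basis by Buchberger's algorithm.
f_1 = 8ab + 7a - 2b² - 18, LT = ab.
f_2 = -10ab - 5a + 8b + 102, LT = ab.

S(f_1,f_2): lcm = ab. S = ⅜a - ¼b² + ⅘b + 159/20.
  leading term a: no divisor's leading term divides it; move ⅜a to the remainder.
  leading term b²: no divisor's leading term divides it; move -¼b² to the remainder.
  leading term b: no divisor's leading term divides it; move ⅘b to the remainder.
  leading term 1: no divisor's leading term divides it; move 159/20 to the remainder.
  remainder ⅜a - ¼b² + ⅘b + 159/20 ≠ 0; add h_3 = ⅜a - ¼b² + ⅘b + 159/20 to the basis.

S(f_1,h_3): lcm = ab. S = ⅞a + ⅔b³ - 143/60b² - 106/5b - 9/4.
  leading term a: subtract (7/3)·h_3 from ⅞a + ⅔b³ - 143/60b² - 106/5b - 9/4 → ⅔b³ - 9/5b² - 346/15b - 104/5
  leading term b³: no divisor's leading term divides it; move ⅔b³ to the remainder.
  leading term b²: no divisor's leading term divides it; move -9/5b² to the remainder.
  leading term b: no divisor's leading term divides it; move -346/15b to the remainder.
  leading term 1: no divisor's leading term divides it; move -104/5 to the remainder.
  remainder ⅔b³ - 9/5b² - 346/15b - 104/5 ≠ 0; add h_4 = ⅔b³ - 9/5b² - 346/15b - 104/5 to the basis.

The other S-polynomials (S(f_2,h_3), S(f_1,h_4), S(f_2,h_4), S(h_3,h_4)) all reduce to 0 modulo the current basis, so we have a Gröbner basis.
Inter-reduce: drop elements whose leading term is divisible by another's, tail-reduce, and make monic.
Reduced Gröbner basis: {a - ⅔b² + 32/15b + 106/5, b³ - 27/10b² - 173/5b - 156/5}.

From the last basis element, b³ - 27/10b² - 173/5b - 156/5 = 0, so b takes values in {-4, 67/20 - sqrt(7609)/20, 67/20 + sqrt(7609)/20}. Each choice, substituted upward through the basis, yields the corresponding point(s) of the solution set.
  b = -4: the earlier basis element becomes a + 2 = 0, giving a = -2 — point (-2, -4).
  b = 67/20 - sqrt(7609)/20: the earlier basis element becomes a + 491/60 + 7*sqrt(7609)/60 = 0, giving a = -7*sqrt(7609)/60 - 491/60 — point (-7*sqrt(7609)/60 - 491/60, 67/20 - sqrt(7609)/20).
  b = 67/20 + sqrt(7609)/20: the earlier basis element becomes a - 7*sqrt(7609)/60 + 491/60 = 0, giving a = -491/60 + 7*sqrt(7609)/60 — point (-491/60 + 7*sqrt(7609)/60, 67/20 + sqrt(7609)/20).
Each listed point satisfies every original equation (direct substitution).
Zero-dimensionality of the ideal guarantees finitely many solutions over ℂ.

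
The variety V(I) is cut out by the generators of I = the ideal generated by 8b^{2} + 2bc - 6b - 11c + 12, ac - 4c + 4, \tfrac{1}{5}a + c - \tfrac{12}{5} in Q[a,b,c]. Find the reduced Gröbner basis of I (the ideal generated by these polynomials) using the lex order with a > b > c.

f_1 = 8b^{2} + 2bc - 6b - 11c + 12, LT = b^{2}.
f_2 = ac - 4c + 4, LT = ac.
f_3 = \tfrac{1}{5}a + c - \tfrac{12}{5}, LT = a.

S(f_2,f_3): lcm = ac. S = -5c^{2} + 8c + 4.
  leading term c^{2}: no divisor's leading term divides it; move -5c^{2} to the remainder.
  leading term c: no divisor's leading term divides it; move 8c to the remainder.
  leading term 1: no divisor's leading term divides it; move 4 to the remainder.
  remainder -5c^{2} + 8c + 4 ≠ 0; add g_4 = -5c^{2} + 8c + 4 to the basis.

The other S-polynomials (S(f_1,f_2), S(f_1,f_3), S(f_1,g_4), S(f_2,g_4), S(f_3,g_4)) all reduce to 0 modulo the current basis, so we have a Gröbner basis.
Inter-reduce: drop elements whose leading term is divisible by another's, tail-reduce, and make monic.

G = {a + 5c - 12, b^{2} + \tfrac{1}{4}bc - \tfrac{3}{4}b - \tfrac{11}{8}c + \tfrac{3}{2}, c^{2} - \tfrac{8}{5}c - \tfrac{4}{5}}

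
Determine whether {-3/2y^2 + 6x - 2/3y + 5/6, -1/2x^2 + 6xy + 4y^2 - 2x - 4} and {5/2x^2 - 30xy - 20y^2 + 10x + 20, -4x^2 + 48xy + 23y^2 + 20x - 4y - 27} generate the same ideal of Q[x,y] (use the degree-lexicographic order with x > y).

Yes, the ideals are equal.

Since reduced Gröbner bases are canonical representatives of ideals under a given ordering, it suffices to compute and compare them.
Buchberger on the first generating set:
f_1 = -3/2y^2 + 6x - 2/3y + 5/6, LT = y^2.
f_2 = -1/2x^2 + 6xy + 4y^2 - 2x - 4, LT = x^2.

S(f_1,f_2): leading monomials are coprime, so the S-polynomial reduces to 0 (Buchberger's first criterion).
Every S-polynomial of the final basis reduces to 0, so we have a Gröbner basis.
Inter-reduce: drop elements whose leading term is divisible by another's, tail-reduce, and make monic.
Reduced Gröbner basis: {x^2 - 12xy - 28x + 32/9y + 32/9, y^2 - 4x + 4/9y - 5/9}.

Buchberger on the second generating set:
h_1 = 5/2x^2 - 30xy - 20y^2 + 10x + 20, LT = x^2.
h_2 = -4x^2 + 48xy + 23y^2 + 20x - 4y - 27, LT = x^2.

S(h_1,h_2): lcm = x^2. S = -9/4y^2 + 9x - y + 5/4.
  leading term y^2: no divisor's leading term divides it; move -9/4y^2 to the remainder.
  leading term x: no divisor's leading term divides it; move 9x to the remainder.
  leading term y: no divisor's leading term divides it; move -y to the remainder.
  leading term 1: no divisor's leading term divides it; move 5/4 to the remainder.
  remainder -9/4y^2 + 9x - y + 5/4 ≠ 0; add k_3 = -9/4y^2 + 9x - y + 5/4 to the basis.

S(h_1,k_3): leading monomials are coprime, so the S-polynomial reduces to 0 (Buchberger's first criterion).
S(h_2,k_3): leading monomials are coprime, so the S-polynomial reduces to 0 (Buchberger's first criterion).
Every S-polynomial of the final basis reduces to 0, so we have a Gröbner basis.
Inter-reduce: drop elements whose leading term is divisible by another's, tail-reduce, and make monic.
Reduced Gröbner basis: {x^2 - 12xy - 28x + 32/9y + 32/9, y^2 - 4x + 4/9y - 5/9}.

These coincide, so the ideals are equal.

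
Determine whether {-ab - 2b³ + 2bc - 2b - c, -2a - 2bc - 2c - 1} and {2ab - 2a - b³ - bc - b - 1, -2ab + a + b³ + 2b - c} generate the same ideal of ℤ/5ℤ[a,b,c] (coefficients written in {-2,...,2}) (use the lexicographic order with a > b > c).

Since reduced Gröbner bases are canonical representatives of ideals under a given ordering, it suffices to compute and compare them.
Buchberger on the first generating set:
f_1 = -ab - 2b³ + 2bc - 2b - c, LT = ab.
f_2 = -2a - 2bc - 2c - 1, LT = a.

S(f_1,f_2): lcm = ab. S = 2b³ - b²c + 2bc - b + c.
  reduce S modulo (f_1, f_2):
  remainder 2b³ - b²c + 2bc - b + c ≠ 0; add g_3 = 2b³ - b²c + 2bc - b + c to the basis.

The other S-polynomials (S(f_1,g_3), S(f_2,g_3)) all reduce to 0 modulo the current basis, so we have a Gröbner basis.
Inter-reduce: drop elements whose leading term is divisible by another's, tail-reduce, and make monic.
Reduced Gröbner basis: {a + bc + c - 2, b³ + 2b²c + bc + 2b - 2c}.

Buchberger on the second generating set:
h_1 = 2ab - 2a - b³ - bc - b - 1, LT = ab.
h_2 = -2ab + a + b³ + 2b - c, LT = ab.

S(h_1,h_2): lcm = ab. S = 2a + 2bc - 2b + 2c + 2.
  reduce S modulo (h_1, h_2):
  remainder 2a + 2bc - 2b + 2c + 2 ≠ 0; add k_3 = 2a + 2bc - 2b + 2c + 2 to the basis.

S(h_1,k_3): lcm = ab. S = -a + 2b³ - b²c + b² + bc + b + 2.
  reduce S modulo (h_1, h_2, k_3):
  remainder 2b³ - b²c + b² + 2bc + c - 2 ≠ 0; add k_4 = 2b³ - b²c + b² + 2bc + c - 2 to the basis.

The other S-polynomials (S(h_2,k_3), S(h_1,k_4), S(h_2,k_4), S(k_3,k_4)) all reduce to 0 modulo the current basis, so we have a Gröbner basis.
Inter-reduce: drop elements whose leading term is divisible by another's, tail-reduce, and make monic.
Reduced Gröbner basis: {a + bc - b + c + 1, b³ + 2b²c - 2b² + bc - 2c - 1}.

The bases are distinct; the ideals are different.

No, the ideals differ.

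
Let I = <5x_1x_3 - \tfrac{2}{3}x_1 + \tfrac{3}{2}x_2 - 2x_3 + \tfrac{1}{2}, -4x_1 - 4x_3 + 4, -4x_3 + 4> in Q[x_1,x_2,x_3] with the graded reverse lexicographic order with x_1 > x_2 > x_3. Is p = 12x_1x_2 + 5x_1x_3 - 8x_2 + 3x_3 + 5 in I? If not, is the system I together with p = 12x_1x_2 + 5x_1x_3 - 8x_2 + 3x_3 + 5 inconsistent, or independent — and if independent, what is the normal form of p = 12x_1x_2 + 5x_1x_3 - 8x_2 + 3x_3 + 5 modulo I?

12x_1x_2 + 5x_1x_3 - 8x_2 + 3x_3 + 5 lies in I (it reduces to 0).

First compute the reduced Gröbner basis of I by Buchberger's algorithm.
f_1 = 5x_1x_3 - \tfrac{2}{3}x_1 + \tfrac{3}{2}x_2 - 2x_3 + \tfrac{1}{2}, LT = x_1x_3.
f_2 = -4x_1 - 4x_3 + 4, LT = x_1.
f_3 = -4x_3 + 4, LT = x_3.

S(f_1,f_2): lcm = x_1x_3. S = -x_3^{2} - \tfrac{2}{15}x_1 + \tfrac{3}{10}x_2 + \tfrac{3}{5}x_3 + \tfrac{1}{10}.
  reduce S modulo (f_1, f_2, f_3):
  remainder \tfrac{3}{10}x_2 - \tfrac{3}{10} ≠ 0; add h_4 = \tfrac{3}{10}x_2 - \tfrac{3}{10} to the basis.

The other S-polynomials (S(f_1,f_3), S(f_2,f_3), S(f_1,h_4), S(f_2,h_4), S(f_3,h_4)) all reduce to 0 modulo the current basis, so we have a Gröbner basis.
Inter-reduce: drop elements whose leading term is divisible by another's, tail-reduce, and make monic.
Reduced Gröbner basis: {x_1, x_2 - 1, x_3 - 1}.
Label its elements g_1 = x_1, g_2 = x_2 - 1, g_3 = x_3 - 1.

Reduce p = 12x_1x_2 + 5x_1x_3 - 8x_2 + 3x_3 + 5 modulo G:
  leading term x_1x_2: subtract (12x_2)·g_1 from 12x_1x_2 + 5x_1x_3 - 8x_2 + 3x_3 + 5 → 5x_1x_3 - 8x_2 + 3x_3 + 5
  leading term x_1x_3: subtract (5x_3)·g_1 from 5x_1x_3 - 8x_2 + 3x_3 + 5 → -8x_2 + 3x_3 + 5
  leading term x_2: subtract (-8)·g_2 from -8x_2 + 3x_3 + 5 → 3x_3 - 3
  leading term x_3: subtract (3)·g_3 from 3x_3 - 3 → 0
  normal form = 0.
Since the normal form is 0, p ∈ I.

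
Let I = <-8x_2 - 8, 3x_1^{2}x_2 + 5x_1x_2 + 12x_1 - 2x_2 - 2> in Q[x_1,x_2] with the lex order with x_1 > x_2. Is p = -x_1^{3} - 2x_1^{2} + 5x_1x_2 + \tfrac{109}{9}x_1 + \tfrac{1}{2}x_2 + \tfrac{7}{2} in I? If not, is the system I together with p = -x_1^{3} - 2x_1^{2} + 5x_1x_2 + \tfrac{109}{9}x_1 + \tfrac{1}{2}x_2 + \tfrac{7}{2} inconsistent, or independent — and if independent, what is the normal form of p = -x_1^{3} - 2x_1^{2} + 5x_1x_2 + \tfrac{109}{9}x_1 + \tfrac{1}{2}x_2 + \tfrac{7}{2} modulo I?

First compute the reduced Gröbner basis of I by Buchberger's algorithm.
f_1 = -8x_2 - 8, LT = x_2.
f_2 = 3x_1^{2}x_2 + 5x_1x_2 + 12x_1 - 2x_2 - 2, LT = x_1^{2}x_2.

S(f_1,f_2): lcm = x_1^{2}x_2. S = x_1^{2} - \tfrac{5}{3}x_1x_2 - 4x_1 + \tfrac{2}{3}x_2 + \tfrac{2}{3}.
  reduce S modulo (f_1, f_2):
  remainder x_1^{2} - \tfrac{7}{3}x_1 ≠ 0; add h_3 = x_1^{2} - \tfrac{7}{3}x_1 to the basis.

The other S-polynomials (S(f_1,h_3), S(f_2,h_3)) all reduce to 0 modulo the current basis, so we have a Gröbner basis.
Inter-reduce: drop elements whose leading term is divisible by another's, tail-reduce, and make monic.
Reduced Gröbner basis: {x_1^{2} - \tfrac{7}{3}x_1, x_2 + 1}.
Label its elements g_1 = x_1^{2} - \tfrac{7}{3}x_1, g_2 = x_2 + 1.

Reduce p = -x_1^{3} - 2x_1^{2} + 5x_1x_2 + \tfrac{109}{9}x_1 + \tfrac{1}{2}x_2 + \tfrac{7}{2} modulo G:
  leading term x_1^{3}: subtract (-x_1)·g_1 from -x_1^{3} - 2x_1^{2} + 5x_1x_2 + \tfrac{109}{9}x_1 + \tfrac{1}{2}x_2 + \tfrac{7}{2} → -\tfrac{13}{3}x_1^{2} + 5x_1x_2 + \tfrac{109}{9}x_1 + \tfrac{1}{2}x_2 + \tfrac{7}{2}
  leading term x_1^{2}: subtract (-\tfrac{13}{3})·g_1 from -\tfrac{13}{3}x_1^{2} + 5x_1x_2 + \tfrac{109}{9}x_1 + \tfrac{1}{2}x_2 + \tfrac{7}{2} → 5x_1x_2 + 2x_1 + \tfrac{1}{2}x_2 + \tfrac{7}{2}
  leading term x_1x_2: subtract (5x_1)·g_2 from 5x_1x_2 + 2x_1 + \tfrac{1}{2}x_2 + \tfrac{7}{2} → -3x_1 + \tfrac{1}{2}x_2 + \tfrac{7}{2}
  leading term x_1: no divisor's leading term divides it; move -3x_1 to the remainder.
  leading term x_2: subtract (\tfrac{1}{2})·g_2 from \tfrac{1}{2}x_2 + \tfrac{7}{2} → 3
  leading term 1: no divisor's leading term divides it; move 3 to the remainder.
  normal form = -3x_1 + 3.
The normal form is nonzero, so p ∉ I. Since p minus its normal form lies in I, I + (p) = I + (r) where r = -3x_1 + 3; decide whether this ideal is the whole ring.
Run Buchberger on G together with r (pairs among the g_i already reduce to 0 since G is a Gröbner basis):
g_1 = x_1^{2} - \tfrac{7}{3}x_1, LT = x_1^{2}.
g_2 = x_2 + 1, LT = x_2.
r = -3x_1 + 3, LT = x_1.

S(g_1,r): lcm = x_1^{2}. S = -\tfrac{4}{3}x_1.
  reduce S modulo (g_1, g_2, r):
  remainder -\tfrac{4}{3} ≠ 0; add m_4 = -\tfrac{4}{3} to the basis.

The other S-polynomials (S(g_1,g_2), S(g_2,r), S(g_1,m_4), S(g_2,m_4), S(r,m_4)) all reduce to 0 modulo the current basis, so we have a Gröbner basis.
Inter-reduce: drop elements whose leading term is divisible by another's, tail-reduce, and make monic.
Reduced Gröbner basis: {1}.
The reduced Gröbner basis of I + (p) is {1}: the ideal is the whole ring, so the enlarged system has no common solution — adjoining p is inconsistent.

Adjoining -x_1^{3} - 2x_1^{2} + 5x_1x_2 + \tfrac{109}{9}x_1 + \tfrac{1}{2}x_2 + \tfrac{7}{2} makes the ideal the whole ring: the system is inconsistent.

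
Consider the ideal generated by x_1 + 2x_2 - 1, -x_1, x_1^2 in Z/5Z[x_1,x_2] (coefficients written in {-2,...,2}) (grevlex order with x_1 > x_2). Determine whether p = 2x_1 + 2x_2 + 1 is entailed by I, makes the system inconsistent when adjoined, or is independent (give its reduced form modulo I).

Adjoining 2x_1 + 2x_2 + 1 makes the ideal the whole ring: the system is inconsistent.

First compute the reduced Gröbner basis of I by Buchberger's algorithm.
f_1 = x_1 + 2x_2 - 1, LT = x_1.
f_2 = -x_1, LT = x_1.
f_3 = x_1^2, LT = x_1^2.

S(f_1,f_2): lcm = x_1. S = 2x_2 - 1.
  reduce S modulo (f_1, f_2, f_3):
  remainder 2x_2 - 1 ≠ 0; add h_4 = 2x_2 - 1 to the basis.

The other S-polynomials (S(f_1,f_3), S(f_2,f_3), S(f_1,h_4), S(f_2,h_4), S(f_3,h_4)) all reduce to 0 modulo the current basis, so we have a Gröbner basis.
Inter-reduce: drop elements whose leading term is divisible by another's, tail-reduce, and make monic.
Reduced Gröbner basis: {x_1, x_2 + 2}.
Label its elements g_1 = x_1, g_2 = x_2 + 2.

Reduce p = 2x_1 + 2x_2 + 1 modulo G:
  leading term x_1: subtract (2)·g_1 from 2x_1 + 2x_2 + 1 → 2x_2 + 1
  leading term x_2: subtract (2)·g_2 from 2x_2 + 1 → 2
  leading term 1: no divisor's leading term divides it; move 2 to the remainder.
  normal form = 2.
The normal form is nonzero, so p ∉ I. Since p minus its normal form lies in I, I + (p) = I + (r) where r = 2; decide whether this ideal is the whole ring.
Here r = 2 is a nonzero constant, hence a unit: 1 ∈ I + (p), the Gröbner basis of I + (p) is {1}, and the enlarged system has no common solution — adjoining p is inconsistent.

Ideal membership is decidable via reduction modulo a Gröbner basis.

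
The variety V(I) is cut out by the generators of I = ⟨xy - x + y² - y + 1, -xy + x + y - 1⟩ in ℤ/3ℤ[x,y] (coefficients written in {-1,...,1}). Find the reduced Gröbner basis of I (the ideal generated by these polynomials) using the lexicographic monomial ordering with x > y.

f_1 = xy - x + y² - y + 1, LT = xy.
f_2 = -xy + x + y - 1, LT = xy.

S(f_1,f_2): lcm = xy. S = y².
  leading term y²: no divisor's leading term divides it; move y² to the remainder.
  remainder y² ≠ 0; add g_3 = y² to the basis.

S(f_1,g_3): lcm = xy². S = -xy + y³ - y² + y.
  leading term xy: subtract (-1)·f_1 from -xy + y³ - y² + y → -x + y³ + 1
  leading term x: no divisor's leading term divides it; move -x to the remainder.
  leading term y³: subtract (y)·g_3 from y³ + 1 → 1
  leading term 1: no divisor's leading term divides it; move 1 to the remainder.
  remainder -x + 1 ≠ 0; add g_4 = -x + 1 to the basis.

S(f_2,g_3): lcm = xy². S = -xy - y² + y.
  leading term xy: subtract (-1)·f_1 from -xy - y² + y → -x + 1
  leading term x: subtract (1)·g_4 from -x + 1 → 0
  remainder 0.

S(f_1,g_4): lcm = xy. S = -x + y² + 1.
  leading term x: subtract (1)·g_4 from -x + y² + 1 → y²
  leading term y²: subtract (1)·g_3 from y² → 0
  remainder 0.

S(f_2,g_4): lcm = xy. S = -x + 1.
  leading term x: subtract (1)·g_4 from -x + 1 → 0
  remainder 0.

S(g_3,g_4): leading monomials are coprime, so the S-polynomial reduces to 0 (Buchberger's first criterion).
Every S-polynomial of the final basis reduces to 0, so we have a Gröbner basis.
Inter-reduce: drop elements whose leading term is divisible by another's, tail-reduce, and make monic.

G = {x - 1, y²}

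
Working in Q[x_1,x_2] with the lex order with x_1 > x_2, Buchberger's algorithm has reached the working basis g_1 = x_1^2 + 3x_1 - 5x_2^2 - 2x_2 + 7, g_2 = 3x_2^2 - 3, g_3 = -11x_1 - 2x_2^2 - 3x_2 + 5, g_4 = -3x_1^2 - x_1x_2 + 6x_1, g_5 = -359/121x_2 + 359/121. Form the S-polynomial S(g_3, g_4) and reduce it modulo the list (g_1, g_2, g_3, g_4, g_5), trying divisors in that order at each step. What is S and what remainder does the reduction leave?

S(g_3, g_4) = 2/11x_1x_2^2 - 2/33x_1x_2 + 17/11x_1; remainder on division = 0.

lcm(LM(g_3), LM(g_4)) = x_1^2.
S = (lcm/LT(g_3))·g_3 − (lcm/LT(g_4))·g_4 = 2/11x_1x_2^2 - 2/33x_1x_2 + 17/11x_1.
Reduce S modulo (g_1, g_2, g_3, g_4, g_5) in that order:
  leading term x_1x_2^2: subtract (2/33x_1)·g_2 from 2/11x_1x_2^2 - 2/33x_1x_2 + 17/11x_1 → -2/33x_1x_2 + 19/11x_1
  leading term x_1x_2: subtract (2/363x_2)·g_3 from -2/33x_1x_2 + 19/11x_1 → 19/11x_1 + 4/363x_2^3 + 2/121x_2^2 - 10/363x_2
  leading term x_1: subtract (-19/121)·g_3 from 19/11x_1 + 4/363x_2^3 + 2/121x_2^2 - 10/363x_2 → 4/363x_2^3 - 36/121x_2^2 - 181/363x_2 + 95/121
  leading term x_2^3: subtract (4/1089x_2)·g_2 from 4/363x_2^3 - 36/121x_2^2 - 181/363x_2 + 95/121 → -36/121x_2^2 - 59/121x_2 + 95/121
  leading term x_2^2: subtract (-12/121)·g_2 from -36/121x_2^2 - 59/121x_2 + 95/121 → -59/121x_2 + 59/121
  leading term x_2: subtract (59/359)·g_5 from -59/121x_2 + 59/121 → 0
The remainder is 0, so this S-polynomial contributes no new basis element.
An S-polynomial is built so that the two leading terms cancel; whether anything survives reduction is exactly the Gröbner-basis criterion.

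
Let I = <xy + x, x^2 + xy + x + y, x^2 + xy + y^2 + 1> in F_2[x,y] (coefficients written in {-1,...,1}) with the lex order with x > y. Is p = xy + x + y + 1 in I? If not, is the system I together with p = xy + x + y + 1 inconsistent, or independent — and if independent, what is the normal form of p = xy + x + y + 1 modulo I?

First compute the reduced Gröbner basis of I by Buchberger's algorithm.
f_1 = xy + x, LT = xy.
f_2 = x^2 + xy + x + y, LT = x^2.
f_3 = x^2 + xy + y^2 + 1, LT = x^2.

S(f_1,f_2): lcm = x^2y. S = x^2 + xy^2 + xy + y^2.
  leading term x^2: subtract (1)·f_2 from x^2 + xy^2 + xy + y^2 → xy^2 + x + y^2 + y
  leading term xy^2: subtract (y)·f_1 from xy^2 + x + y^2 + y → xy + x + y^2 + y
  leading term xy: subtract (1)·f_1 from xy + x + y^2 + y → y^2 + y
  leading term y^2: no divisor's leading term divides it; move y^2 to the remainder.
  leading term y: no divisor's leading term divides it; move y to the remainder.
  remainder y^2 + y ≠ 0; add h_4 = y^2 + y to the basis.

S(f_1,f_3): lcm = x^2y. S = x^2 + xy^2 + y^3 + y.
  leading term x^2: subtract (1)·f_2 from x^2 + xy^2 + y^3 + y → xy^2 + xy + x + y^3
  leading term xy^2: subtract (y)·f_1 from xy^2 + xy + x + y^3 → x + y^3
  leading term x: no divisor's leading term divides it; move x to the remainder.
  leading term y^3: subtract (y)·h_4 from y^3 → y^2
  leading term y^2: subtract (1)·h_4 from y^2 → y
  leading term y: no divisor's leading term divides it; move y to the remainder.
  remainder x + y ≠ 0; add h_5 = x + y to the basis.

S(f_2,f_3): lcm = x^2. S = x + y^2 + y + 1.
  leading term x: subtract (1)·h_5 from x + y^2 + y + 1 → y^2 + 1
  leading term y^2: subtract (1)·h_4 from y^2 + 1 → y + 1
  leading term y: no divisor's leading term divides it; move y to the remainder.
  leading term 1: no divisor's leading term divides it; move 1 to the remainder.
  remainder y + 1 ≠ 0; add h_6 = y + 1 to the basis.

S(f_1,h_4): lcm = xy^2. S = 0.
  remainder 0.

S(f_2,h_4): leading monomials are coprime, so the S-polynomial reduces to 0 (Buchberger's first criterion).
S(f_3,h_4): leading monomials are coprime, so the S-polynomial reduces to 0 (Buchberger's first criterion).
S(f_1,h_5): lcm = xy. S = x + y^2.
  leading term x: subtract (1)·h_5 from x + y^2 → y^2 + y
  leading term y^2: subtract (1)·h_4 from y^2 + y → 0
  remainder 0.

S(f_2,h_5): lcm = x^2. S = x + y.
  leading term x: subtract (1)·h_5 from x + y → 0
  remainder 0.

S(f_3,h_5): lcm = x^2. S = y^2 + 1.
  leading term y^2: subtract (1)·h_4 from y^2 + 1 → y + 1
  leading term y: subtract (1)·h_6 from y + 1 → 0
  remainder 0.

S(h_4,h_5): leading monomials are coprime, so the S-polynomial reduces to 0 (Buchberger's first criterion).
S(f_1,h_6): lcm = xy. S = 0.
  remainder 0.

S(f_2,h_6): leading monomials are coprime, so the S-polynomial reduces to 0 (Buchberger's first criterion).
S(f_3,h_6): leading monomials are coprime, so the S-polynomial reduces to 0 (Buchberger's first criterion).
S(h_4,h_6): lcm = y^2. S = 0.
  remainder 0.

S(h_5,h_6): leading monomials are coprime, so the S-polynomial reduces to 0 (Buchberger's first criterion).
Every S-polynomial of the final basis reduces to 0, so we have a Gröbner basis.
Inter-reduce: drop elements whose leading term is divisible by another's, tail-reduce, and make monic.
Reduced Gröbner basis: {x + 1, y + 1}.
Label its elements g_1 = x + 1, g_2 = y + 1.

Reduce p = xy + x + y + 1 modulo G:
  leading term xy: subtract (y)·g_1 from xy + x + y + 1 → x + 1
  leading term x: subtract (1)·g_1 from x + 1 → 0
  normal form = 0.
Since the normal form is 0, p ∈ I.

Ideal membership is decidable via reduction modulo a Gröbner basis.

xy + x + y + 1 lies in I (it reduces to 0).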